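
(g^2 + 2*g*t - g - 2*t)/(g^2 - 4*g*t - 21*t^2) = (-g^2 - 2*g*t + g + 2*t)/(-g^2 + 4*g*t + 21*t^2)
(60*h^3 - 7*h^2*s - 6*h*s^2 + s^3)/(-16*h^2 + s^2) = (-15*h^2 - 2*h*s + s^2)/(4*h + s)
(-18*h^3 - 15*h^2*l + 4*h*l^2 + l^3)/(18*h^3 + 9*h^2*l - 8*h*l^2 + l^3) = (-6*h - l)/(6*h - l)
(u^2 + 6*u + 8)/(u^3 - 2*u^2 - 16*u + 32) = (u + 2)/(u^2 - 6*u + 8)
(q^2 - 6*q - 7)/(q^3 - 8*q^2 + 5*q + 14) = 1/(q - 2)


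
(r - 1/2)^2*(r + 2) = r^3 + r^2 - 7*r/4 + 1/2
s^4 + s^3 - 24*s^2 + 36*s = s*(s - 3)*(s - 2)*(s + 6)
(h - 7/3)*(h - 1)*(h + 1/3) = h^3 - 3*h^2 + 11*h/9 + 7/9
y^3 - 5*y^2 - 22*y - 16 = (y - 8)*(y + 1)*(y + 2)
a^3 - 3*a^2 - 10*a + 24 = (a - 4)*(a - 2)*(a + 3)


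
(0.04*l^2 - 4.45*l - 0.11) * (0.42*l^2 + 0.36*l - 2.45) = 0.0168*l^4 - 1.8546*l^3 - 1.7462*l^2 + 10.8629*l + 0.2695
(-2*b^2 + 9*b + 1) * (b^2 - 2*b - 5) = -2*b^4 + 13*b^3 - 7*b^2 - 47*b - 5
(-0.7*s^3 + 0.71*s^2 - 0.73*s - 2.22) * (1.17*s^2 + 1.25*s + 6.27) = -0.819*s^5 - 0.0443000000000001*s^4 - 4.3556*s^3 + 0.9418*s^2 - 7.3521*s - 13.9194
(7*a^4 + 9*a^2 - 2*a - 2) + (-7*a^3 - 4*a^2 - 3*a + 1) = 7*a^4 - 7*a^3 + 5*a^2 - 5*a - 1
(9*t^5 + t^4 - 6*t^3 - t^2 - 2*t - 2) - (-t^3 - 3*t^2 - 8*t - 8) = 9*t^5 + t^4 - 5*t^3 + 2*t^2 + 6*t + 6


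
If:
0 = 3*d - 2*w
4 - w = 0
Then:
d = 8/3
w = 4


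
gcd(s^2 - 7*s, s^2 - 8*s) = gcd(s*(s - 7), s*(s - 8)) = s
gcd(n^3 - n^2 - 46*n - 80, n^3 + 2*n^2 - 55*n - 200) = n^2 - 3*n - 40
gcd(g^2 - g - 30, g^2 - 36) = g - 6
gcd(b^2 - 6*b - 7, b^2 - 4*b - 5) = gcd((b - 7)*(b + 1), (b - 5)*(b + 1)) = b + 1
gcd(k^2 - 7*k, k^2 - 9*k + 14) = k - 7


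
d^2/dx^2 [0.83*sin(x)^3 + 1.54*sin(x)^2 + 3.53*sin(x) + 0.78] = -4.1525*sin(x) + 1.8675*sin(3*x) + 3.08*cos(2*x)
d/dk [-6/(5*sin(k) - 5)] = 6*cos(k)/(5*(sin(k) - 1)^2)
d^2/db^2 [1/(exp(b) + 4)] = (exp(b) - 4)*exp(b)/(exp(b) + 4)^3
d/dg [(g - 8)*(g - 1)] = 2*g - 9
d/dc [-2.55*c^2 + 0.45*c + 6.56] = 0.45 - 5.1*c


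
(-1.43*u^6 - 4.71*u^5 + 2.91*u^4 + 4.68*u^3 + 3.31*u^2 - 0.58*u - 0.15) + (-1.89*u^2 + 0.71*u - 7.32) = -1.43*u^6 - 4.71*u^5 + 2.91*u^4 + 4.68*u^3 + 1.42*u^2 + 0.13*u - 7.47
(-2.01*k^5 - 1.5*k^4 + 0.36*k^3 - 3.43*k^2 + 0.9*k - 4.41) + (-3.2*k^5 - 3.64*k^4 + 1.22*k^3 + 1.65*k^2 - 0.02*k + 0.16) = -5.21*k^5 - 5.14*k^4 + 1.58*k^3 - 1.78*k^2 + 0.88*k - 4.25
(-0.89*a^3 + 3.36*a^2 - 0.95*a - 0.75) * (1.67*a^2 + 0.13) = -1.4863*a^5 + 5.6112*a^4 - 1.7022*a^3 - 0.8157*a^2 - 0.1235*a - 0.0975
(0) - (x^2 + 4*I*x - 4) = -x^2 - 4*I*x + 4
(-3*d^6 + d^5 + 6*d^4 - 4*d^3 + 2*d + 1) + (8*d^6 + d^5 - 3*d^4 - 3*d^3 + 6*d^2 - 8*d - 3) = 5*d^6 + 2*d^5 + 3*d^4 - 7*d^3 + 6*d^2 - 6*d - 2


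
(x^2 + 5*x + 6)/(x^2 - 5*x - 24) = (x + 2)/(x - 8)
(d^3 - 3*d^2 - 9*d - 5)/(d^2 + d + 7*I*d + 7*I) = (d^2 - 4*d - 5)/(d + 7*I)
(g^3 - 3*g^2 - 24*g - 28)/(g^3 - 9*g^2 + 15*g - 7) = (g^2 + 4*g + 4)/(g^2 - 2*g + 1)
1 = 1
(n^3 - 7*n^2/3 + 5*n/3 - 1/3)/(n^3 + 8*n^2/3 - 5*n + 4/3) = (n - 1)/(n + 4)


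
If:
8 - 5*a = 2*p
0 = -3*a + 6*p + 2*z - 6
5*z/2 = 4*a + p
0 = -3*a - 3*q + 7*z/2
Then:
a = 53/42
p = 71/84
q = 125/84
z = 33/14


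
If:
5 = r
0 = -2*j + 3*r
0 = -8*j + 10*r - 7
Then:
No Solution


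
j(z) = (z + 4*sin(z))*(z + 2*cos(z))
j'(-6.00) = -21.90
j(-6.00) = 19.92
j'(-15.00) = -6.81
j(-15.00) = 290.76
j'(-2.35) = -5.79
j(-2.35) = 19.51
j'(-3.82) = 11.70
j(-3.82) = 7.04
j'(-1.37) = -17.40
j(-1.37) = 5.14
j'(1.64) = -4.52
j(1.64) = 8.46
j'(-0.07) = 9.21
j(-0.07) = -0.67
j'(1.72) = -4.97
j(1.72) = 8.07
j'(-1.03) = -12.11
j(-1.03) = 0.00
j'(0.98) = 3.92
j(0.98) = 9.01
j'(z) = (1 - 2*sin(z))*(z + 4*sin(z)) + (z + 2*cos(z))*(4*cos(z) + 1) = -(z + 4*sin(z))*(2*sin(z) - 1) + (z + 2*cos(z))*(4*cos(z) + 1)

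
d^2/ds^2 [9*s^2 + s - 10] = 18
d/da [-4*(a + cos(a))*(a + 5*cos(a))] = 24*a*sin(a) - 8*a + 20*sin(2*a) - 24*cos(a)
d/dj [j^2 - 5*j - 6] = 2*j - 5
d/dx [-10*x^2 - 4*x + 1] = -20*x - 4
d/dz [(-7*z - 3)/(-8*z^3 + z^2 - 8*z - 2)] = (56*z^3 - 7*z^2 + 56*z - 2*(7*z + 3)*(12*z^2 - z + 4) + 14)/(8*z^3 - z^2 + 8*z + 2)^2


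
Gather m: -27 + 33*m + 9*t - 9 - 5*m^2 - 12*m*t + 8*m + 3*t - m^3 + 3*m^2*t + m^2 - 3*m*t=-m^3 + m^2*(3*t - 4) + m*(41 - 15*t) + 12*t - 36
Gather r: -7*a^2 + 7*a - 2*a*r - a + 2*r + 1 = -7*a^2 + 6*a + r*(2 - 2*a) + 1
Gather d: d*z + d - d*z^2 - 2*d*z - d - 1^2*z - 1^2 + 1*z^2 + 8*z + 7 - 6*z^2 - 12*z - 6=d*(-z^2 - z) - 5*z^2 - 5*z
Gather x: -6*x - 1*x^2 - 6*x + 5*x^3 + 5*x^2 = 5*x^3 + 4*x^2 - 12*x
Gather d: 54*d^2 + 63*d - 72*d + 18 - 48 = 54*d^2 - 9*d - 30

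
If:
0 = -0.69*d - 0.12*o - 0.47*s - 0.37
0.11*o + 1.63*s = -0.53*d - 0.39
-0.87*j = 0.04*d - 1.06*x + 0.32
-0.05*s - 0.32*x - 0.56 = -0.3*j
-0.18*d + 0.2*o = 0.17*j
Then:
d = -2.42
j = 16.46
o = 11.81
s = -0.25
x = 13.72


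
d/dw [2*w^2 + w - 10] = 4*w + 1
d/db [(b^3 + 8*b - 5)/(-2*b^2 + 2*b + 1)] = (-2*b^4 + 4*b^3 + 19*b^2 - 20*b + 18)/(4*b^4 - 8*b^3 + 4*b + 1)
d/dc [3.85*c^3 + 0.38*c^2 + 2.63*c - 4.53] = 11.55*c^2 + 0.76*c + 2.63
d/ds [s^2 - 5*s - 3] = 2*s - 5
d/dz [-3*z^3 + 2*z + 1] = 2 - 9*z^2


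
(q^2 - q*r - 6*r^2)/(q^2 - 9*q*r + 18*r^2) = (q + 2*r)/(q - 6*r)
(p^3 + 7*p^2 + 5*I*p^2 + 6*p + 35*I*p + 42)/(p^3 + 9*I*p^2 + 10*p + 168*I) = (p^2 + p*(7 - I) - 7*I)/(p^2 + 3*I*p + 28)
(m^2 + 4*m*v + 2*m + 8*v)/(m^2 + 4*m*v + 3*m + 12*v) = (m + 2)/(m + 3)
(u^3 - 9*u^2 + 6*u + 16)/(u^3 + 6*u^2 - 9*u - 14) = (u - 8)/(u + 7)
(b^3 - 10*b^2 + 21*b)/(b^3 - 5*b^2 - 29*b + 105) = b/(b + 5)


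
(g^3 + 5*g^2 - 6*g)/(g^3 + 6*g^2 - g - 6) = g/(g + 1)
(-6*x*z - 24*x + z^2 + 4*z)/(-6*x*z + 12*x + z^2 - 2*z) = (z + 4)/(z - 2)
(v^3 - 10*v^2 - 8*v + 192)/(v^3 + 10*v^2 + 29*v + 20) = (v^2 - 14*v + 48)/(v^2 + 6*v + 5)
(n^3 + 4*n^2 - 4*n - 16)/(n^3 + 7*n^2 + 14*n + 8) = (n - 2)/(n + 1)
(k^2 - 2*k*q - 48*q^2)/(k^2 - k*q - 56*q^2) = (k + 6*q)/(k + 7*q)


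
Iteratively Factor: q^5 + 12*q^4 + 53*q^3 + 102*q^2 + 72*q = (q + 3)*(q^4 + 9*q^3 + 26*q^2 + 24*q) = q*(q + 3)*(q^3 + 9*q^2 + 26*q + 24) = q*(q + 3)*(q + 4)*(q^2 + 5*q + 6) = q*(q + 3)^2*(q + 4)*(q + 2)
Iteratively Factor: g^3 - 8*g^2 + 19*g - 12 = (g - 1)*(g^2 - 7*g + 12) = (g - 3)*(g - 1)*(g - 4)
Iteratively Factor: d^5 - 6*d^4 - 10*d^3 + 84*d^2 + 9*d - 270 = (d - 5)*(d^4 - d^3 - 15*d^2 + 9*d + 54) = (d - 5)*(d + 2)*(d^3 - 3*d^2 - 9*d + 27) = (d - 5)*(d - 3)*(d + 2)*(d^2 - 9) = (d - 5)*(d - 3)*(d + 2)*(d + 3)*(d - 3)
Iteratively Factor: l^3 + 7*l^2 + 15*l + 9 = (l + 3)*(l^2 + 4*l + 3) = (l + 1)*(l + 3)*(l + 3)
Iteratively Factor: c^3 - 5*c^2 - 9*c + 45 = (c - 5)*(c^2 - 9) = (c - 5)*(c - 3)*(c + 3)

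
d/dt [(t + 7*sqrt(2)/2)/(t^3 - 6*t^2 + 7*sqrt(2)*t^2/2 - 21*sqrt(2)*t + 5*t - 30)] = 2*(2*t^3 - 12*t^2 + 7*sqrt(2)*t^2 - 42*sqrt(2)*t + 10*t - (2*t + 7*sqrt(2))*(3*t^2 - 12*t + 7*sqrt(2)*t - 21*sqrt(2) + 5) - 60)/(2*t^3 - 12*t^2 + 7*sqrt(2)*t^2 - 42*sqrt(2)*t + 10*t - 60)^2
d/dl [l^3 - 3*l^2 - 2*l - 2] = 3*l^2 - 6*l - 2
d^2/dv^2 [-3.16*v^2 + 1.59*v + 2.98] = -6.32000000000000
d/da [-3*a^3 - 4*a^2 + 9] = a*(-9*a - 8)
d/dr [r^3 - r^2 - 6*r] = 3*r^2 - 2*r - 6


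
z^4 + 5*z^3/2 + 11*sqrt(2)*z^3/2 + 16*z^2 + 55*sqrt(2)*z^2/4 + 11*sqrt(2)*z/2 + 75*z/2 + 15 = (z + 1/2)*(z + 2)*(z + 5*sqrt(2)/2)*(z + 3*sqrt(2))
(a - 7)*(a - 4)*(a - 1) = a^3 - 12*a^2 + 39*a - 28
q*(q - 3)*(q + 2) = q^3 - q^2 - 6*q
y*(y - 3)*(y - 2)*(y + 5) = y^4 - 19*y^2 + 30*y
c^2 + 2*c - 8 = (c - 2)*(c + 4)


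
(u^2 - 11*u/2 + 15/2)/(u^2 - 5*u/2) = (u - 3)/u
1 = 1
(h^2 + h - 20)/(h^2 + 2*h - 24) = (h + 5)/(h + 6)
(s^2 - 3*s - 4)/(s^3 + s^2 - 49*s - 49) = (s - 4)/(s^2 - 49)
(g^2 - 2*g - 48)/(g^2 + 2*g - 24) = (g - 8)/(g - 4)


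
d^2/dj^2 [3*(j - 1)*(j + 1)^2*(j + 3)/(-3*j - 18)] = 2*(-3*j^4 - 52*j^3 - 288*j^2 - 432*j - 93)/(j^3 + 18*j^2 + 108*j + 216)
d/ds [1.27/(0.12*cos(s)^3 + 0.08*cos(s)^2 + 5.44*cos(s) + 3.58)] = (0.4572*cos(s)^2 + 0.2032*cos(s) + 6.9088)*sin(s)/(0.12*cos(s)^3 + 0.08*cos(s)^2 + 5.44*cos(s) + 3.58)^2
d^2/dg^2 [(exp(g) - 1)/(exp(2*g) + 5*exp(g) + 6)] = (exp(4*g) - 9*exp(3*g) - 51*exp(2*g) - 31*exp(g) + 66)*exp(g)/(exp(6*g) + 15*exp(5*g) + 93*exp(4*g) + 305*exp(3*g) + 558*exp(2*g) + 540*exp(g) + 216)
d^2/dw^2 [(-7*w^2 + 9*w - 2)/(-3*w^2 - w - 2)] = 12*(-17*w^3 - 12*w^2 + 30*w + 6)/(27*w^6 + 27*w^5 + 63*w^4 + 37*w^3 + 42*w^2 + 12*w + 8)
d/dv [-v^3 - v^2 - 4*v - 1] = -3*v^2 - 2*v - 4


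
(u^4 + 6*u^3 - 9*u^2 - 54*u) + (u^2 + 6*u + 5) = u^4 + 6*u^3 - 8*u^2 - 48*u + 5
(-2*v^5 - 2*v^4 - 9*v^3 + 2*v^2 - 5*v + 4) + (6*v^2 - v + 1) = -2*v^5 - 2*v^4 - 9*v^3 + 8*v^2 - 6*v + 5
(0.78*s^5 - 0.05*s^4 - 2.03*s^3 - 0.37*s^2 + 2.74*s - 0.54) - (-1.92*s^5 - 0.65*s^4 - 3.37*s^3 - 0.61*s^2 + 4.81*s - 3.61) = 2.7*s^5 + 0.6*s^4 + 1.34*s^3 + 0.24*s^2 - 2.07*s + 3.07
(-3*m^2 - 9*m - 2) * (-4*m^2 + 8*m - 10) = 12*m^4 + 12*m^3 - 34*m^2 + 74*m + 20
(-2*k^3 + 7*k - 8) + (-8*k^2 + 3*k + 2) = -2*k^3 - 8*k^2 + 10*k - 6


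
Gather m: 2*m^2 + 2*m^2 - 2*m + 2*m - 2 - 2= 4*m^2 - 4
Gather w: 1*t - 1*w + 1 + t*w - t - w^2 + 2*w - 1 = -w^2 + w*(t + 1)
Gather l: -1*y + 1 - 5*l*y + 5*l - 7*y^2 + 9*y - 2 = l*(5 - 5*y) - 7*y^2 + 8*y - 1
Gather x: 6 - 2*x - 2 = 4 - 2*x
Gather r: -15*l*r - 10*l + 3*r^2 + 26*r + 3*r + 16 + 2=-10*l + 3*r^2 + r*(29 - 15*l) + 18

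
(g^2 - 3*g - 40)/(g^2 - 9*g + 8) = (g + 5)/(g - 1)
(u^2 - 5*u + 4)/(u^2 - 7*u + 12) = (u - 1)/(u - 3)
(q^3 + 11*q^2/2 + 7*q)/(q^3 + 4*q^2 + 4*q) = (q + 7/2)/(q + 2)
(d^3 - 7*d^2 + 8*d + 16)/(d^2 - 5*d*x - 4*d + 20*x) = (-d^2 + 3*d + 4)/(-d + 5*x)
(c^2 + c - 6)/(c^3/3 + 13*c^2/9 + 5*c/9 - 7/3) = 9*(c - 2)/(3*c^2 + 4*c - 7)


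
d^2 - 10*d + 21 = (d - 7)*(d - 3)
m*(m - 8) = m^2 - 8*m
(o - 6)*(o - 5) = o^2 - 11*o + 30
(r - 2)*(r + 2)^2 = r^3 + 2*r^2 - 4*r - 8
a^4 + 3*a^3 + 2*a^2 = a^2*(a + 1)*(a + 2)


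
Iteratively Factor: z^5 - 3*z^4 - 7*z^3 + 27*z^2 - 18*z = (z - 1)*(z^4 - 2*z^3 - 9*z^2 + 18*z) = (z - 1)*(z + 3)*(z^3 - 5*z^2 + 6*z) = z*(z - 1)*(z + 3)*(z^2 - 5*z + 6) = z*(z - 3)*(z - 1)*(z + 3)*(z - 2)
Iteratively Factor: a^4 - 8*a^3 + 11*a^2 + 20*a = (a - 5)*(a^3 - 3*a^2 - 4*a) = (a - 5)*(a - 4)*(a^2 + a) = a*(a - 5)*(a - 4)*(a + 1)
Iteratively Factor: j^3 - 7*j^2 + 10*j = (j - 5)*(j^2 - 2*j) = j*(j - 5)*(j - 2)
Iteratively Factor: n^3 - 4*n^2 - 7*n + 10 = (n + 2)*(n^2 - 6*n + 5) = (n - 5)*(n + 2)*(n - 1)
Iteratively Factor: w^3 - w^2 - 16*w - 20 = (w - 5)*(w^2 + 4*w + 4) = (w - 5)*(w + 2)*(w + 2)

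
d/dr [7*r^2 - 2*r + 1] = 14*r - 2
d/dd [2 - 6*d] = -6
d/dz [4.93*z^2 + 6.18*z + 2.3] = 9.86*z + 6.18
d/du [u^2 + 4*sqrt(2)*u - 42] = 2*u + 4*sqrt(2)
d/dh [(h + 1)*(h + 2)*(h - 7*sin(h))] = -(h + 1)*(h + 2)*(7*cos(h) - 1) + (h + 1)*(h - 7*sin(h)) + (h + 2)*(h - 7*sin(h))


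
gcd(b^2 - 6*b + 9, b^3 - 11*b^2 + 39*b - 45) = b^2 - 6*b + 9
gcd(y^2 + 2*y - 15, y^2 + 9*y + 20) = y + 5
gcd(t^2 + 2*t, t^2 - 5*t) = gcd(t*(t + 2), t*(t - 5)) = t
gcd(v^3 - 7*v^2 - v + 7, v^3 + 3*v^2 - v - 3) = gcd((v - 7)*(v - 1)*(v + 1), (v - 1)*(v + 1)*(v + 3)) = v^2 - 1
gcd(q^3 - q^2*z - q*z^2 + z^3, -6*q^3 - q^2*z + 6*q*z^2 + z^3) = -q^2 + z^2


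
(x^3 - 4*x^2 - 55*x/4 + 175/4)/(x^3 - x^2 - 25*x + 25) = (x^2 + x - 35/4)/(x^2 + 4*x - 5)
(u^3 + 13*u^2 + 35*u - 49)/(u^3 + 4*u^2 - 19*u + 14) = (u + 7)/(u - 2)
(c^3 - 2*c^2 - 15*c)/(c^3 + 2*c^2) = (c^2 - 2*c - 15)/(c*(c + 2))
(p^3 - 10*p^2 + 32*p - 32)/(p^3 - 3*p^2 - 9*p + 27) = (p^3 - 10*p^2 + 32*p - 32)/(p^3 - 3*p^2 - 9*p + 27)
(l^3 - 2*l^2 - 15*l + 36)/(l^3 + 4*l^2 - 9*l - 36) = (l - 3)/(l + 3)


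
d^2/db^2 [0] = 0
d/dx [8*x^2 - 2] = 16*x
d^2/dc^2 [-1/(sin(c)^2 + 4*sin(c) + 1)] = 2*(2*sin(c)^4 + 6*sin(c)^3 + 3*sin(c)^2 - 14*sin(c) - 15)/(sin(c)^2 + 4*sin(c) + 1)^3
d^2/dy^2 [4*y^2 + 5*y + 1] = 8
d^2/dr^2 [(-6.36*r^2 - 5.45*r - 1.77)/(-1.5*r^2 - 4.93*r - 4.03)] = (-69.5393999999999*r^3 - 206.7822*r^2 - 119.1366*r + 54.664184)/(3.375*r^6 + 33.2775*r^5 + 136.57455*r^4 + 298.634257*r^3 + 366.930291*r^2 + 240.202911*r + 65.450827)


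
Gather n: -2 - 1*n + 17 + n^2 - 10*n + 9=n^2 - 11*n + 24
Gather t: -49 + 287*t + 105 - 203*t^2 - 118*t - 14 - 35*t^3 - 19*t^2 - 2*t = -35*t^3 - 222*t^2 + 167*t + 42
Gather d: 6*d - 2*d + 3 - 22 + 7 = 4*d - 12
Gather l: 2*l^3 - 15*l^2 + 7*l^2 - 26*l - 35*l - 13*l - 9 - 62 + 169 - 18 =2*l^3 - 8*l^2 - 74*l + 80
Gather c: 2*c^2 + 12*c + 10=2*c^2 + 12*c + 10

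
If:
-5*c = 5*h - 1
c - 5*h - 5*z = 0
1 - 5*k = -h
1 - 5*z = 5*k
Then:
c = 4/25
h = 1/25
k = 26/125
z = -1/125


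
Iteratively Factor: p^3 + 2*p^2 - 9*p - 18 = (p + 3)*(p^2 - p - 6) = (p + 2)*(p + 3)*(p - 3)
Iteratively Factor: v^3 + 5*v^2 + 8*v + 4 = (v + 2)*(v^2 + 3*v + 2) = (v + 1)*(v + 2)*(v + 2)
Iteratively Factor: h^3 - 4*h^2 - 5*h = (h + 1)*(h^2 - 5*h) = h*(h + 1)*(h - 5)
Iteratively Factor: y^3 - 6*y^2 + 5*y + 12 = (y + 1)*(y^2 - 7*y + 12) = (y - 3)*(y + 1)*(y - 4)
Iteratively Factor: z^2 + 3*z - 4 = (z - 1)*(z + 4)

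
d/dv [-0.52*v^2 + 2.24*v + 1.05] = 2.24 - 1.04*v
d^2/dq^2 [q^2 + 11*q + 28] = 2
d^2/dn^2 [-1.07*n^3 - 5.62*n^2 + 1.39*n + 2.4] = -6.42*n - 11.24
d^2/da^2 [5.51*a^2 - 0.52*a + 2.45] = 11.0200000000000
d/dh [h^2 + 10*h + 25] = 2*h + 10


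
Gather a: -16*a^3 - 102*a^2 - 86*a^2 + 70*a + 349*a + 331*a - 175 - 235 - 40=-16*a^3 - 188*a^2 + 750*a - 450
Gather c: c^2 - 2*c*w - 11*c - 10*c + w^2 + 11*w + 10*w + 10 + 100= c^2 + c*(-2*w - 21) + w^2 + 21*w + 110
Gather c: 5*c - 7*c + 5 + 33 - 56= -2*c - 18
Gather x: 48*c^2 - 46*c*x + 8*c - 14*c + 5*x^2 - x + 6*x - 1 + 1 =48*c^2 - 6*c + 5*x^2 + x*(5 - 46*c)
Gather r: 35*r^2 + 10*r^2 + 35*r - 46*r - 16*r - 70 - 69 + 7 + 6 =45*r^2 - 27*r - 126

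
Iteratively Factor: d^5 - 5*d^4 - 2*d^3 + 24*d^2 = (d)*(d^4 - 5*d^3 - 2*d^2 + 24*d) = d*(d - 3)*(d^3 - 2*d^2 - 8*d) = d*(d - 4)*(d - 3)*(d^2 + 2*d) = d*(d - 4)*(d - 3)*(d + 2)*(d)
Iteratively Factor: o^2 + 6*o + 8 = (o + 2)*(o + 4)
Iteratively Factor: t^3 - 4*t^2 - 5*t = (t - 5)*(t^2 + t) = (t - 5)*(t + 1)*(t)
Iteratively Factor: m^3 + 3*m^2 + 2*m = (m)*(m^2 + 3*m + 2) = m*(m + 2)*(m + 1)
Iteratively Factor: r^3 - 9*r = (r + 3)*(r^2 - 3*r) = (r - 3)*(r + 3)*(r)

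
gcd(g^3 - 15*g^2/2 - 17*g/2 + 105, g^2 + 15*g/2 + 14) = g + 7/2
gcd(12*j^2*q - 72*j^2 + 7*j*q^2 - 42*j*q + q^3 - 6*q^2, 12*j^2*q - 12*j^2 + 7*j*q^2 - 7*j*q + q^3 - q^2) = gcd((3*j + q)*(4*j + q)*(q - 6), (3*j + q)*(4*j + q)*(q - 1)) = 12*j^2 + 7*j*q + q^2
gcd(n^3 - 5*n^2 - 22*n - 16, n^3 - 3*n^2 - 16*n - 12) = n^2 + 3*n + 2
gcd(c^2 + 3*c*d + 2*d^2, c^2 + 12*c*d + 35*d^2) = 1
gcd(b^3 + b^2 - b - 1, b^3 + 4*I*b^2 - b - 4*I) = b^2 - 1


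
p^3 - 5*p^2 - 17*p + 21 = (p - 7)*(p - 1)*(p + 3)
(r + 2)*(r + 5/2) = r^2 + 9*r/2 + 5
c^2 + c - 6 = (c - 2)*(c + 3)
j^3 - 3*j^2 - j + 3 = (j - 3)*(j - 1)*(j + 1)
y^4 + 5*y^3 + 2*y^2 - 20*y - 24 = (y - 2)*(y + 2)^2*(y + 3)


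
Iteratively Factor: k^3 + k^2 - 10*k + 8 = (k - 2)*(k^2 + 3*k - 4) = (k - 2)*(k - 1)*(k + 4)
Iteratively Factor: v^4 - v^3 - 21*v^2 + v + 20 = (v - 1)*(v^3 - 21*v - 20) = (v - 1)*(v + 1)*(v^2 - v - 20) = (v - 1)*(v + 1)*(v + 4)*(v - 5)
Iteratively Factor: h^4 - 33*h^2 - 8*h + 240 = (h + 4)*(h^3 - 4*h^2 - 17*h + 60) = (h + 4)^2*(h^2 - 8*h + 15) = (h - 5)*(h + 4)^2*(h - 3)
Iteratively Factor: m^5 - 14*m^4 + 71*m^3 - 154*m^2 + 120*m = (m - 5)*(m^4 - 9*m^3 + 26*m^2 - 24*m) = m*(m - 5)*(m^3 - 9*m^2 + 26*m - 24) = m*(m - 5)*(m - 3)*(m^2 - 6*m + 8) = m*(m - 5)*(m - 4)*(m - 3)*(m - 2)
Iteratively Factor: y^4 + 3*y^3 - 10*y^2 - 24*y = (y)*(y^3 + 3*y^2 - 10*y - 24) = y*(y - 3)*(y^2 + 6*y + 8) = y*(y - 3)*(y + 2)*(y + 4)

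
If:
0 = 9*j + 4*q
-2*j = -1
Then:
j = 1/2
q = -9/8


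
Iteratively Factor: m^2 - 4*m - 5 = (m + 1)*(m - 5)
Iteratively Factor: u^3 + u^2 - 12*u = (u)*(u^2 + u - 12) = u*(u + 4)*(u - 3)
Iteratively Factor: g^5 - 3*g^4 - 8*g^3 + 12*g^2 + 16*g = (g - 2)*(g^4 - g^3 - 10*g^2 - 8*g) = g*(g - 2)*(g^3 - g^2 - 10*g - 8) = g*(g - 4)*(g - 2)*(g^2 + 3*g + 2) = g*(g - 4)*(g - 2)*(g + 1)*(g + 2)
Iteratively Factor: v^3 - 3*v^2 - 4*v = (v + 1)*(v^2 - 4*v) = (v - 4)*(v + 1)*(v)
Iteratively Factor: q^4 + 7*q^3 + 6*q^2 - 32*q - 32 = (q - 2)*(q^3 + 9*q^2 + 24*q + 16) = (q - 2)*(q + 4)*(q^2 + 5*q + 4) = (q - 2)*(q + 1)*(q + 4)*(q + 4)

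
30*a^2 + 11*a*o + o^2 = (5*a + o)*(6*a + o)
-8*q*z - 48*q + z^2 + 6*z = (-8*q + z)*(z + 6)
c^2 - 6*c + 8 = (c - 4)*(c - 2)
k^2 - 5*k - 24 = (k - 8)*(k + 3)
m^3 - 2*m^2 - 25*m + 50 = (m - 5)*(m - 2)*(m + 5)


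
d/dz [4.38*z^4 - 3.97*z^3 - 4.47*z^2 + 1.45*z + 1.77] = 17.52*z^3 - 11.91*z^2 - 8.94*z + 1.45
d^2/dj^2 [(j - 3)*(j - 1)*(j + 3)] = 6*j - 2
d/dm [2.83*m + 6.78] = 2.83000000000000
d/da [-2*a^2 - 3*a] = -4*a - 3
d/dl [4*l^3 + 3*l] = 12*l^2 + 3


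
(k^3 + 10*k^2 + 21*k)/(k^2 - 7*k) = (k^2 + 10*k + 21)/(k - 7)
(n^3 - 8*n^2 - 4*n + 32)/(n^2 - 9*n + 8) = (n^2 - 4)/(n - 1)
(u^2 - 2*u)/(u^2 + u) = (u - 2)/(u + 1)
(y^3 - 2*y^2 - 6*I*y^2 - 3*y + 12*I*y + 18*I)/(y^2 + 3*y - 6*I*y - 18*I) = (y^2 - 2*y - 3)/(y + 3)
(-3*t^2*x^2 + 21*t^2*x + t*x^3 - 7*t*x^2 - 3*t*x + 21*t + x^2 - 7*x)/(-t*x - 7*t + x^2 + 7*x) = (3*t^2*x^2 - 21*t^2*x - t*x^3 + 7*t*x^2 + 3*t*x - 21*t - x^2 + 7*x)/(t*x + 7*t - x^2 - 7*x)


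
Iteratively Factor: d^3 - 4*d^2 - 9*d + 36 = (d + 3)*(d^2 - 7*d + 12) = (d - 3)*(d + 3)*(d - 4)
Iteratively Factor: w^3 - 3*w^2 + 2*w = (w)*(w^2 - 3*w + 2) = w*(w - 1)*(w - 2)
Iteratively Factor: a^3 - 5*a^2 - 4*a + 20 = (a + 2)*(a^2 - 7*a + 10) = (a - 5)*(a + 2)*(a - 2)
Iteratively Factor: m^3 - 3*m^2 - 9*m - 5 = (m - 5)*(m^2 + 2*m + 1) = (m - 5)*(m + 1)*(m + 1)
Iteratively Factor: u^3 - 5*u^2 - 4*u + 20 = (u + 2)*(u^2 - 7*u + 10) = (u - 5)*(u + 2)*(u - 2)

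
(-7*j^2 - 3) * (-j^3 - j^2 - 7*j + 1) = 7*j^5 + 7*j^4 + 52*j^3 - 4*j^2 + 21*j - 3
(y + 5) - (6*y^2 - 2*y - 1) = -6*y^2 + 3*y + 6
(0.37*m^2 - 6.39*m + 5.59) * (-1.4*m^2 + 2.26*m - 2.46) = -0.518*m^4 + 9.7822*m^3 - 23.1776*m^2 + 28.3528*m - 13.7514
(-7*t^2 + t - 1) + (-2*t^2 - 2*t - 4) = -9*t^2 - t - 5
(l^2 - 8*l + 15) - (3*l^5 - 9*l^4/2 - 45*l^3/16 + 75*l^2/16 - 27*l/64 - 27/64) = -3*l^5 + 9*l^4/2 + 45*l^3/16 - 59*l^2/16 - 485*l/64 + 987/64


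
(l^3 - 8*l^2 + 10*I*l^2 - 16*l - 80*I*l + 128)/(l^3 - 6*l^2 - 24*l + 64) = (l^2 + 10*I*l - 16)/(l^2 + 2*l - 8)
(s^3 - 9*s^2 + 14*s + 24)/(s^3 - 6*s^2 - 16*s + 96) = (s + 1)/(s + 4)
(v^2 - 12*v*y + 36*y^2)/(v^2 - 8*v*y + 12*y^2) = (-v + 6*y)/(-v + 2*y)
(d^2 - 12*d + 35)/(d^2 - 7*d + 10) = (d - 7)/(d - 2)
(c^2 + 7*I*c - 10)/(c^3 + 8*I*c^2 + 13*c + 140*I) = (c + 2*I)/(c^2 + 3*I*c + 28)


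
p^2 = p^2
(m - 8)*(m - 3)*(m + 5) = m^3 - 6*m^2 - 31*m + 120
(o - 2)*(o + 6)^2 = o^3 + 10*o^2 + 12*o - 72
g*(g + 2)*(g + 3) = g^3 + 5*g^2 + 6*g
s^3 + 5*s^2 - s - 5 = (s - 1)*(s + 1)*(s + 5)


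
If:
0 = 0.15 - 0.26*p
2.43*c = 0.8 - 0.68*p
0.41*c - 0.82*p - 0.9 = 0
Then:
No Solution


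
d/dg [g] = 1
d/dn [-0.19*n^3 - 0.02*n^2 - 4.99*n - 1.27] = -0.57*n^2 - 0.04*n - 4.99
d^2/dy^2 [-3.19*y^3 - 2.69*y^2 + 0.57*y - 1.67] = -19.14*y - 5.38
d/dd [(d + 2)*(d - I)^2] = (d - I)*(3*d + 4 - I)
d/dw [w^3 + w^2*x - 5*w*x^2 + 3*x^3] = 3*w^2 + 2*w*x - 5*x^2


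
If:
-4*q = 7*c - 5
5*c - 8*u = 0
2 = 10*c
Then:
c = 1/5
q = 9/10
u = 1/8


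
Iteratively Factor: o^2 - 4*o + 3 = (o - 3)*(o - 1)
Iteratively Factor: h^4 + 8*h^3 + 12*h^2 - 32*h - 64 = (h + 4)*(h^3 + 4*h^2 - 4*h - 16) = (h - 2)*(h + 4)*(h^2 + 6*h + 8) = (h - 2)*(h + 4)^2*(h + 2)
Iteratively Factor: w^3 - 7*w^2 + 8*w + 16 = (w - 4)*(w^2 - 3*w - 4) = (w - 4)*(w + 1)*(w - 4)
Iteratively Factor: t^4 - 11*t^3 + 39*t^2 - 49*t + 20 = (t - 5)*(t^3 - 6*t^2 + 9*t - 4) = (t - 5)*(t - 4)*(t^2 - 2*t + 1) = (t - 5)*(t - 4)*(t - 1)*(t - 1)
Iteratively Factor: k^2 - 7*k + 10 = (k - 5)*(k - 2)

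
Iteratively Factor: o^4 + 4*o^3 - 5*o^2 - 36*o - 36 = (o - 3)*(o^3 + 7*o^2 + 16*o + 12) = (o - 3)*(o + 2)*(o^2 + 5*o + 6) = (o - 3)*(o + 2)*(o + 3)*(o + 2)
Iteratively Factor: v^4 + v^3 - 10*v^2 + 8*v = (v)*(v^3 + v^2 - 10*v + 8) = v*(v - 2)*(v^2 + 3*v - 4) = v*(v - 2)*(v + 4)*(v - 1)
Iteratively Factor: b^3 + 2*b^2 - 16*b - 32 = (b + 2)*(b^2 - 16) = (b + 2)*(b + 4)*(b - 4)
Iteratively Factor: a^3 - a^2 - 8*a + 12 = (a - 2)*(a^2 + a - 6) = (a - 2)^2*(a + 3)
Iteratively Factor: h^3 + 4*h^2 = (h)*(h^2 + 4*h) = h*(h + 4)*(h)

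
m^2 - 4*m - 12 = (m - 6)*(m + 2)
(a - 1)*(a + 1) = a^2 - 1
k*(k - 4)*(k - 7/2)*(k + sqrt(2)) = k^4 - 15*k^3/2 + sqrt(2)*k^3 - 15*sqrt(2)*k^2/2 + 14*k^2 + 14*sqrt(2)*k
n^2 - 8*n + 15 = (n - 5)*(n - 3)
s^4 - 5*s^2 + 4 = (s - 2)*(s - 1)*(s + 1)*(s + 2)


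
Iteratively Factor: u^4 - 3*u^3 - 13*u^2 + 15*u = (u + 3)*(u^3 - 6*u^2 + 5*u) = (u - 5)*(u + 3)*(u^2 - u) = u*(u - 5)*(u + 3)*(u - 1)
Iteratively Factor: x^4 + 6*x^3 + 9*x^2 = (x)*(x^3 + 6*x^2 + 9*x) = x*(x + 3)*(x^2 + 3*x) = x^2*(x + 3)*(x + 3)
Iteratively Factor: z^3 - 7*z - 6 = (z + 1)*(z^2 - z - 6) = (z - 3)*(z + 1)*(z + 2)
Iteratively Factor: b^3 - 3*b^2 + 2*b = (b - 1)*(b^2 - 2*b) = (b - 2)*(b - 1)*(b)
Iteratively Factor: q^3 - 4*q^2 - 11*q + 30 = (q - 5)*(q^2 + q - 6) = (q - 5)*(q + 3)*(q - 2)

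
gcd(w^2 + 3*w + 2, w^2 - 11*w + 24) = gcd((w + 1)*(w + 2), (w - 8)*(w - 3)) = 1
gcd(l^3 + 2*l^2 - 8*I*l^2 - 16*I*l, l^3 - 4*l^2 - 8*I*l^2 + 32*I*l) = l^2 - 8*I*l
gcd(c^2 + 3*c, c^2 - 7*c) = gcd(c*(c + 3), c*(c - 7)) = c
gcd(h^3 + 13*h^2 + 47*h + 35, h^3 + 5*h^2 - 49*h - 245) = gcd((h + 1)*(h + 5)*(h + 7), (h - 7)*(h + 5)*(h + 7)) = h^2 + 12*h + 35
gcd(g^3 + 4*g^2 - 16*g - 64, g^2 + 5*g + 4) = g + 4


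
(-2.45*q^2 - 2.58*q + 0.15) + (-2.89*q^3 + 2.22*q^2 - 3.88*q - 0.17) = -2.89*q^3 - 0.23*q^2 - 6.46*q - 0.02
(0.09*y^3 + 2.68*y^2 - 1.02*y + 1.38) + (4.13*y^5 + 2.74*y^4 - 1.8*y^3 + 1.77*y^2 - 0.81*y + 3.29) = 4.13*y^5 + 2.74*y^4 - 1.71*y^3 + 4.45*y^2 - 1.83*y + 4.67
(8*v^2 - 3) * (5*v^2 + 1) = 40*v^4 - 7*v^2 - 3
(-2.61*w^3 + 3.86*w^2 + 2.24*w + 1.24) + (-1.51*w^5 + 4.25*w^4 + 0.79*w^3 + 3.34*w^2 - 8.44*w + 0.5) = -1.51*w^5 + 4.25*w^4 - 1.82*w^3 + 7.2*w^2 - 6.2*w + 1.74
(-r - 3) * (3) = -3*r - 9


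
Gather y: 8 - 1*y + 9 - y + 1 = 18 - 2*y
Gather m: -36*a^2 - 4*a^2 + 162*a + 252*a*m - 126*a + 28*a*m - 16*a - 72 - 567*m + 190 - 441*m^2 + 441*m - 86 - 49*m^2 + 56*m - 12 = -40*a^2 + 20*a - 490*m^2 + m*(280*a - 70) + 20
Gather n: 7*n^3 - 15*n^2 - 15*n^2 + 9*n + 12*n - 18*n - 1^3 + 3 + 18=7*n^3 - 30*n^2 + 3*n + 20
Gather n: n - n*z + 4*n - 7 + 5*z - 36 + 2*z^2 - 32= n*(5 - z) + 2*z^2 + 5*z - 75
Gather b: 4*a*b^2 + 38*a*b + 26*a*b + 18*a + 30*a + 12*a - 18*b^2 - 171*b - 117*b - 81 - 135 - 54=60*a + b^2*(4*a - 18) + b*(64*a - 288) - 270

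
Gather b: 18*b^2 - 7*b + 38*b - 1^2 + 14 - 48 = 18*b^2 + 31*b - 35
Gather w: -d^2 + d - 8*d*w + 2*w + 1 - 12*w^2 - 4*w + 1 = -d^2 + d - 12*w^2 + w*(-8*d - 2) + 2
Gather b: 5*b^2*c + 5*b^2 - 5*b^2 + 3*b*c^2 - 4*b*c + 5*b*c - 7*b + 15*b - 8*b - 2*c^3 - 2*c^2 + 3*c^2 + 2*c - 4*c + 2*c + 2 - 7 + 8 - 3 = 5*b^2*c + b*(3*c^2 + c) - 2*c^3 + c^2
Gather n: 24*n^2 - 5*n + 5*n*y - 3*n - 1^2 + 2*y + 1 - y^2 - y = 24*n^2 + n*(5*y - 8) - y^2 + y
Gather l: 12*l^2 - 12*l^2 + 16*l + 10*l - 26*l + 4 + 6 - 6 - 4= 0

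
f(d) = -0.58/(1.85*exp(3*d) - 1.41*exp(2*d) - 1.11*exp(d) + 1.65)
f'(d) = -0.58*(-5.55*exp(3*d) + 2.82*exp(2*d) + 1.11*exp(d))/(1.85*exp(3*d) - 1.41*exp(2*d) - 1.11*exp(d) + 1.65)^2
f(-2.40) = -0.38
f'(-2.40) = -0.03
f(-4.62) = -0.35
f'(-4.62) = -0.00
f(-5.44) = -0.35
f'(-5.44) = -0.00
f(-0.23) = -0.72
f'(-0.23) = 0.11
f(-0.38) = -0.70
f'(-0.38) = -0.26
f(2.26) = -0.00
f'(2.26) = 0.00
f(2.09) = -0.00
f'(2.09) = 0.00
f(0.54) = -0.12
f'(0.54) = 0.42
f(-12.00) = -0.35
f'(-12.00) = 0.00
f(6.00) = 0.00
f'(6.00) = 0.00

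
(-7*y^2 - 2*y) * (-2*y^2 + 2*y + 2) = 14*y^4 - 10*y^3 - 18*y^2 - 4*y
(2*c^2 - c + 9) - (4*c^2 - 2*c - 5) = -2*c^2 + c + 14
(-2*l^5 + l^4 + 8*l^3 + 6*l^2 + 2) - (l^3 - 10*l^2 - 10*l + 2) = -2*l^5 + l^4 + 7*l^3 + 16*l^2 + 10*l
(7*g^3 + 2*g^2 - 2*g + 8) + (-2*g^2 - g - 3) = 7*g^3 - 3*g + 5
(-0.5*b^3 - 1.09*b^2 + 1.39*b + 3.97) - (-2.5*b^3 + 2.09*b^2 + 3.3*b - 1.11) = 2.0*b^3 - 3.18*b^2 - 1.91*b + 5.08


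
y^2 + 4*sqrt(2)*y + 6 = (y + sqrt(2))*(y + 3*sqrt(2))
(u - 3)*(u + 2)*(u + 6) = u^3 + 5*u^2 - 12*u - 36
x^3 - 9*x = x*(x - 3)*(x + 3)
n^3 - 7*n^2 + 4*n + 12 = (n - 6)*(n - 2)*(n + 1)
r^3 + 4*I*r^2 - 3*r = r*(r + I)*(r + 3*I)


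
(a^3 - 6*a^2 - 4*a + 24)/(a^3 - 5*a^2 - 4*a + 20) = (a - 6)/(a - 5)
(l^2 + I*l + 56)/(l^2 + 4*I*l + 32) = (l - 7*I)/(l - 4*I)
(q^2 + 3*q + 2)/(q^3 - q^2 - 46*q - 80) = (q + 1)/(q^2 - 3*q - 40)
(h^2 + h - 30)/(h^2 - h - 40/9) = 9*(-h^2 - h + 30)/(-9*h^2 + 9*h + 40)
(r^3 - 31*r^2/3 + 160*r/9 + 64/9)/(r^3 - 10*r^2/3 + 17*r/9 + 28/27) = 3*(3*r^2 - 32*r + 64)/(9*r^2 - 33*r + 28)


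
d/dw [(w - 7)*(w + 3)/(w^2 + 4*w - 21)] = 8*(w^2 + 21)/(w^4 + 8*w^3 - 26*w^2 - 168*w + 441)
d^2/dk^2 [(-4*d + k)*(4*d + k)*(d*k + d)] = 2*d*(3*k + 1)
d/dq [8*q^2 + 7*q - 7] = 16*q + 7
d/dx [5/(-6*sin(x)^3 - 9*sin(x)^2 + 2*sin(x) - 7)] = 10*(9*sin(x)^2 + 9*sin(x) - 1)*cos(x)/(6*sin(x)^3 + 9*sin(x)^2 - 2*sin(x) + 7)^2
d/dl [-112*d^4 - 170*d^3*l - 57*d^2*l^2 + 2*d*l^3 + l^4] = -170*d^3 - 114*d^2*l + 6*d*l^2 + 4*l^3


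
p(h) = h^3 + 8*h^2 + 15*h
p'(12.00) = 639.00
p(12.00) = 3060.00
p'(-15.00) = 450.00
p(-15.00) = -1800.00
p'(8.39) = 360.42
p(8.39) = 1279.58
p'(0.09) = 16.46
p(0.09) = 1.42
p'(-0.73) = 4.92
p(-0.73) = -7.08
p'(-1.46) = -1.97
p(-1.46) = -7.96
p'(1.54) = 46.75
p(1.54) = 45.73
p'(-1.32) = -0.89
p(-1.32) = -8.16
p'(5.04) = 171.84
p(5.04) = 406.84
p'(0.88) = 31.40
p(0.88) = 20.08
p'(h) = 3*h^2 + 16*h + 15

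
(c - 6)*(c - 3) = c^2 - 9*c + 18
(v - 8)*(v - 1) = v^2 - 9*v + 8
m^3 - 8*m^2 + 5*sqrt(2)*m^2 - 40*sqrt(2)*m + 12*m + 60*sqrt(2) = (m - 6)*(m - 2)*(m + 5*sqrt(2))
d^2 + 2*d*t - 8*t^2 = (d - 2*t)*(d + 4*t)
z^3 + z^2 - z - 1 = (z - 1)*(z + 1)^2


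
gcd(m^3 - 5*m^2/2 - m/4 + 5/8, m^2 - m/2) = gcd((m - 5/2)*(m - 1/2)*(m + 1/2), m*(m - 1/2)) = m - 1/2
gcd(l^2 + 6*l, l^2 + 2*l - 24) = l + 6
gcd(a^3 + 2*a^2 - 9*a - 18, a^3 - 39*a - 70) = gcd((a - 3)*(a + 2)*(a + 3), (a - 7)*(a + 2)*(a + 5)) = a + 2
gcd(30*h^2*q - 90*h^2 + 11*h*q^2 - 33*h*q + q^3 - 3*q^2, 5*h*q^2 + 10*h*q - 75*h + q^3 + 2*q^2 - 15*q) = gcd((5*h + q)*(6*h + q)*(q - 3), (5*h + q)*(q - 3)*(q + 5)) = 5*h*q - 15*h + q^2 - 3*q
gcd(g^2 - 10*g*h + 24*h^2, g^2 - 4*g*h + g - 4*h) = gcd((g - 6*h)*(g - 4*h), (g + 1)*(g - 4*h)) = g - 4*h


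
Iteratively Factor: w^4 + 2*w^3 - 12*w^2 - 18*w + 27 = (w - 1)*(w^3 + 3*w^2 - 9*w - 27) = (w - 3)*(w - 1)*(w^2 + 6*w + 9) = (w - 3)*(w - 1)*(w + 3)*(w + 3)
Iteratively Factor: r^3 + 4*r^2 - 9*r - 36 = (r + 4)*(r^2 - 9) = (r - 3)*(r + 4)*(r + 3)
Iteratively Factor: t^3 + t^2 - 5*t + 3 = (t - 1)*(t^2 + 2*t - 3) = (t - 1)*(t + 3)*(t - 1)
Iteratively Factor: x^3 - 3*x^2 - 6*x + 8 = (x + 2)*(x^2 - 5*x + 4) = (x - 1)*(x + 2)*(x - 4)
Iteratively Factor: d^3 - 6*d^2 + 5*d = (d)*(d^2 - 6*d + 5) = d*(d - 5)*(d - 1)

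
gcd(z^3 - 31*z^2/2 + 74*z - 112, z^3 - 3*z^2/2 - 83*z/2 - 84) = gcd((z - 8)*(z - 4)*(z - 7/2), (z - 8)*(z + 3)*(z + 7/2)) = z - 8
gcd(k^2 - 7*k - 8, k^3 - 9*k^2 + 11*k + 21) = k + 1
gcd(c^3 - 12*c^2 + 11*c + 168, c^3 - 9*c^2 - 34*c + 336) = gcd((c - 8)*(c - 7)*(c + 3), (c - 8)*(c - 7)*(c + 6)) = c^2 - 15*c + 56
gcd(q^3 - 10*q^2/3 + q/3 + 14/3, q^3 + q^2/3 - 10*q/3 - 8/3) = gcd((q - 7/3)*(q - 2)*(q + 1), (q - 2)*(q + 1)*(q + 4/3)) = q^2 - q - 2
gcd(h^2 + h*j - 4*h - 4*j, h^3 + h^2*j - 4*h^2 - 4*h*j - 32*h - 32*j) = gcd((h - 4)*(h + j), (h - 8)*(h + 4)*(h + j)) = h + j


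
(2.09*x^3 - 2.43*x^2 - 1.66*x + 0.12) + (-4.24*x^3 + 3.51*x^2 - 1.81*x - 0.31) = -2.15*x^3 + 1.08*x^2 - 3.47*x - 0.19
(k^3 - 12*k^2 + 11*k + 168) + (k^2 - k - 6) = k^3 - 11*k^2 + 10*k + 162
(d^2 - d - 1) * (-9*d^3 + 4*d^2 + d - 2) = -9*d^5 + 13*d^4 + 6*d^3 - 7*d^2 + d + 2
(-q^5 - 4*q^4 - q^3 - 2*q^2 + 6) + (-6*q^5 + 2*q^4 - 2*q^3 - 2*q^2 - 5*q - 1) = -7*q^5 - 2*q^4 - 3*q^3 - 4*q^2 - 5*q + 5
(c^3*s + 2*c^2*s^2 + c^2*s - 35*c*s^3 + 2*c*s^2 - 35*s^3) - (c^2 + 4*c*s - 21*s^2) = c^3*s + 2*c^2*s^2 + c^2*s - c^2 - 35*c*s^3 + 2*c*s^2 - 4*c*s - 35*s^3 + 21*s^2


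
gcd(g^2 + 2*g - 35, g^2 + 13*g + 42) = g + 7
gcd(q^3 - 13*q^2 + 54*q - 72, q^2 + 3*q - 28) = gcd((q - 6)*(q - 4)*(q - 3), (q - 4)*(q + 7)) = q - 4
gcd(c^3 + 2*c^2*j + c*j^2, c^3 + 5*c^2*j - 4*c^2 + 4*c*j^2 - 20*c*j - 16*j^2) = c + j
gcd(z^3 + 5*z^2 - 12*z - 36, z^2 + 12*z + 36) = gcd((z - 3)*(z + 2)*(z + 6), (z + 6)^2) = z + 6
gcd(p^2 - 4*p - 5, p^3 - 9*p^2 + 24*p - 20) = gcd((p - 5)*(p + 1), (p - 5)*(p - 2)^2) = p - 5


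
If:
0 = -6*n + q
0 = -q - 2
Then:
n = -1/3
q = -2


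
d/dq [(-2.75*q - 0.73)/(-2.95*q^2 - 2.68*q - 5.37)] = (-8.1125*q^2 - 4.307*q + 12.8111)/(8.7025*q^4 + 15.812*q^3 + 38.8654*q^2 + 28.7832*q + 28.8369)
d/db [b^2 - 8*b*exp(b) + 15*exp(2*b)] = -8*b*exp(b) + 2*b + 30*exp(2*b) - 8*exp(b)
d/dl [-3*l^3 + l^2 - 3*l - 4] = -9*l^2 + 2*l - 3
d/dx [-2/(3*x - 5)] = 6/(3*x - 5)^2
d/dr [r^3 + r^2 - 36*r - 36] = 3*r^2 + 2*r - 36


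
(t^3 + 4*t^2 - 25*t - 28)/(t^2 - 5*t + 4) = (t^2 + 8*t + 7)/(t - 1)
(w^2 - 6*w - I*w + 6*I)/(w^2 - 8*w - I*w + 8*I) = (w - 6)/(w - 8)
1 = 1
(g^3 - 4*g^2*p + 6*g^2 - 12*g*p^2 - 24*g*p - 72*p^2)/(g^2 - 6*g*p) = g + 2*p + 6 + 12*p/g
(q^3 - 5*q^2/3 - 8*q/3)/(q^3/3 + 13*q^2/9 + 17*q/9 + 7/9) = 3*q*(3*q - 8)/(3*q^2 + 10*q + 7)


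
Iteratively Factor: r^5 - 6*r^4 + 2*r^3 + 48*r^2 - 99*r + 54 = (r + 3)*(r^4 - 9*r^3 + 29*r^2 - 39*r + 18) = (r - 1)*(r + 3)*(r^3 - 8*r^2 + 21*r - 18) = (r - 2)*(r - 1)*(r + 3)*(r^2 - 6*r + 9) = (r - 3)*(r - 2)*(r - 1)*(r + 3)*(r - 3)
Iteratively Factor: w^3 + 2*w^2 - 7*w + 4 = (w - 1)*(w^2 + 3*w - 4) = (w - 1)^2*(w + 4)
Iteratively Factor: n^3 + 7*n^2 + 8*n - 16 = (n + 4)*(n^2 + 3*n - 4) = (n - 1)*(n + 4)*(n + 4)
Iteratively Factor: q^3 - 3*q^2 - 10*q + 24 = (q - 4)*(q^2 + q - 6) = (q - 4)*(q + 3)*(q - 2)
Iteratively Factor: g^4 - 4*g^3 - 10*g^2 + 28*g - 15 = (g - 5)*(g^3 + g^2 - 5*g + 3) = (g - 5)*(g - 1)*(g^2 + 2*g - 3) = (g - 5)*(g - 1)^2*(g + 3)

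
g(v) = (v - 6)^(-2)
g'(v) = -2/(v - 6)^3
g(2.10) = 0.07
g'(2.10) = 0.03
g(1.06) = 0.04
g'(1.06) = 0.02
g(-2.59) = 0.01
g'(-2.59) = 0.00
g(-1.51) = 0.02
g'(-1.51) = 0.00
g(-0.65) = 0.02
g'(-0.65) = 0.01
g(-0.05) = 0.03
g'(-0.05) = 0.01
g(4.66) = 0.56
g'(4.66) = 0.83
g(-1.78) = 0.02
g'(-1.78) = 0.00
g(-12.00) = 0.00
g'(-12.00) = 0.00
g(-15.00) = 0.00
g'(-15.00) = 0.00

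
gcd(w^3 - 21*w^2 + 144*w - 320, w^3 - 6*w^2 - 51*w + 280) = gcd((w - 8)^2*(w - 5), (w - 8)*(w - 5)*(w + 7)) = w^2 - 13*w + 40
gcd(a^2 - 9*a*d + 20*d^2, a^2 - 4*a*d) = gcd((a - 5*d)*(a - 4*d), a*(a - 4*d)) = a - 4*d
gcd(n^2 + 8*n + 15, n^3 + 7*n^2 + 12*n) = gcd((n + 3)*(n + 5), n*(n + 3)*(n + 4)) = n + 3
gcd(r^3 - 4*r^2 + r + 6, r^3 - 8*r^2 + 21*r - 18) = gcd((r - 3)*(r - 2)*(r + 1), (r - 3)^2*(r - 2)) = r^2 - 5*r + 6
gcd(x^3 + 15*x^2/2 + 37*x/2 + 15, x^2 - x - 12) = x + 3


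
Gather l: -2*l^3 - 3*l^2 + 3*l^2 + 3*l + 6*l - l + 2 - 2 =-2*l^3 + 8*l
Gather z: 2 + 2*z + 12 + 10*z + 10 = 12*z + 24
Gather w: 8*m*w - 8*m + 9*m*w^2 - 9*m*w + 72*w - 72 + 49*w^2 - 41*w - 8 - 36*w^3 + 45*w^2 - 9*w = -8*m - 36*w^3 + w^2*(9*m + 94) + w*(22 - m) - 80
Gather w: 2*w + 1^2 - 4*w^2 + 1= -4*w^2 + 2*w + 2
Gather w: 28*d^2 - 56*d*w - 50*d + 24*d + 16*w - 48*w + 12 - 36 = 28*d^2 - 26*d + w*(-56*d - 32) - 24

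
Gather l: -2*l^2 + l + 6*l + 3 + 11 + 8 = -2*l^2 + 7*l + 22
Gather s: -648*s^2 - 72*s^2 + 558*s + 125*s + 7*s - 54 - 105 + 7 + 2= -720*s^2 + 690*s - 150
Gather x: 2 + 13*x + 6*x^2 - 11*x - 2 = 6*x^2 + 2*x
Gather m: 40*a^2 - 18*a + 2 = 40*a^2 - 18*a + 2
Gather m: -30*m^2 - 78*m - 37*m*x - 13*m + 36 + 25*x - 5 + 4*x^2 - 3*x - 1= -30*m^2 + m*(-37*x - 91) + 4*x^2 + 22*x + 30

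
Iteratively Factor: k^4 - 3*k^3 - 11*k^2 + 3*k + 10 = (k + 1)*(k^3 - 4*k^2 - 7*k + 10) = (k - 1)*(k + 1)*(k^2 - 3*k - 10) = (k - 1)*(k + 1)*(k + 2)*(k - 5)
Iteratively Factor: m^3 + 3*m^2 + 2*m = (m)*(m^2 + 3*m + 2) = m*(m + 1)*(m + 2)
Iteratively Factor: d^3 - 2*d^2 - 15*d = (d)*(d^2 - 2*d - 15) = d*(d - 5)*(d + 3)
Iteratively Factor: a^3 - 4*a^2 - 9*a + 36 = (a + 3)*(a^2 - 7*a + 12) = (a - 3)*(a + 3)*(a - 4)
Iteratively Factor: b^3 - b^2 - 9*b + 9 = (b - 1)*(b^2 - 9) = (b - 1)*(b + 3)*(b - 3)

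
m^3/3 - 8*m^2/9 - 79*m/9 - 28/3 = (m/3 + 1)*(m - 7)*(m + 4/3)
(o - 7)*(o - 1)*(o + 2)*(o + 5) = o^4 - o^3 - 39*o^2 - 31*o + 70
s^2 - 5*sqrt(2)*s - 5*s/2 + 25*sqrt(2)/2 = (s - 5/2)*(s - 5*sqrt(2))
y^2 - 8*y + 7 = (y - 7)*(y - 1)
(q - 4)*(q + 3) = q^2 - q - 12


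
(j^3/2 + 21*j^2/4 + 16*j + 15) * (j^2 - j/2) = j^5/2 + 5*j^4 + 107*j^3/8 + 7*j^2 - 15*j/2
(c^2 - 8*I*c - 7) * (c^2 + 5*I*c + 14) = c^4 - 3*I*c^3 + 47*c^2 - 147*I*c - 98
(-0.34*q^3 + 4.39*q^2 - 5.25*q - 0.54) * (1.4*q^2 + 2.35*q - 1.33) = -0.476*q^5 + 5.347*q^4 + 3.4187*q^3 - 18.9322*q^2 + 5.7135*q + 0.7182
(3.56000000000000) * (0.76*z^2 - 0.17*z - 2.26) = 2.7056*z^2 - 0.6052*z - 8.0456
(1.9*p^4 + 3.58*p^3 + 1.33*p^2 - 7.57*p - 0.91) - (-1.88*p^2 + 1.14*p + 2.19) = 1.9*p^4 + 3.58*p^3 + 3.21*p^2 - 8.71*p - 3.1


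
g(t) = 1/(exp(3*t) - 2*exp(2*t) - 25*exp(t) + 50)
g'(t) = (-3*exp(3*t) + 4*exp(2*t) + 25*exp(t))/(exp(3*t) - 2*exp(2*t) - 25*exp(t) + 50)^2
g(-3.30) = 0.02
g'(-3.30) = 0.00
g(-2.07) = 0.02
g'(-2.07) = 0.00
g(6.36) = 0.00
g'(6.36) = -0.00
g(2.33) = 0.00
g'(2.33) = -0.01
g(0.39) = 0.08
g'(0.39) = 0.25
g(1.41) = -0.06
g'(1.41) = -0.12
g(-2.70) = 0.02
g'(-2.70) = 0.00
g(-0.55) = 0.03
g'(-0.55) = 0.01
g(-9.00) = 0.02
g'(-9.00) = 0.00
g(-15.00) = 0.02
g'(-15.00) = 0.00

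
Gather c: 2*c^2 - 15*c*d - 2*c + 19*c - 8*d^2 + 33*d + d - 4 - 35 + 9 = 2*c^2 + c*(17 - 15*d) - 8*d^2 + 34*d - 30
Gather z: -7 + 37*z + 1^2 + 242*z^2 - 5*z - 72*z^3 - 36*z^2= -72*z^3 + 206*z^2 + 32*z - 6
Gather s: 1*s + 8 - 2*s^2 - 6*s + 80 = -2*s^2 - 5*s + 88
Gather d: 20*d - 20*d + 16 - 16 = 0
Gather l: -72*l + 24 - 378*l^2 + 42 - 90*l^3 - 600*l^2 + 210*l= -90*l^3 - 978*l^2 + 138*l + 66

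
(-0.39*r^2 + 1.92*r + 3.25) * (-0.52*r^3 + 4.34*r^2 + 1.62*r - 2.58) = 0.2028*r^5 - 2.691*r^4 + 6.011*r^3 + 18.2216*r^2 + 0.311400000000001*r - 8.385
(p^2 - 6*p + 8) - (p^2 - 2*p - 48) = 56 - 4*p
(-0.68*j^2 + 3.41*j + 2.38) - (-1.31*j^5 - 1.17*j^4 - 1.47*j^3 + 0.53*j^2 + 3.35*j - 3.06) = 1.31*j^5 + 1.17*j^4 + 1.47*j^3 - 1.21*j^2 + 0.0600000000000001*j + 5.44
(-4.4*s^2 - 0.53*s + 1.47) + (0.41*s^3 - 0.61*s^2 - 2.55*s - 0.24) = 0.41*s^3 - 5.01*s^2 - 3.08*s + 1.23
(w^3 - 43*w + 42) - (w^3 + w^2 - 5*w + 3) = -w^2 - 38*w + 39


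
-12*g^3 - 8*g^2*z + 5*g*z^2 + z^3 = (-2*g + z)*(g + z)*(6*g + z)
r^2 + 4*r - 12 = (r - 2)*(r + 6)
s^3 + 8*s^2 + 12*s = s*(s + 2)*(s + 6)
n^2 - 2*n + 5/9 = (n - 5/3)*(n - 1/3)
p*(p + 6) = p^2 + 6*p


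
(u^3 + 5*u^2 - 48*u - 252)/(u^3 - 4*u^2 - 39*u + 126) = (u + 6)/(u - 3)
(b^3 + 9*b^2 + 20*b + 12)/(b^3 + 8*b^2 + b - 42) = (b^3 + 9*b^2 + 20*b + 12)/(b^3 + 8*b^2 + b - 42)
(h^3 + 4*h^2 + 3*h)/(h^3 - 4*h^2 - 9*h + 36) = h*(h + 1)/(h^2 - 7*h + 12)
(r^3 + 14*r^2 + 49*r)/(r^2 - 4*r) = (r^2 + 14*r + 49)/(r - 4)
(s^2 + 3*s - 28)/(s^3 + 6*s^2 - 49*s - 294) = (s - 4)/(s^2 - s - 42)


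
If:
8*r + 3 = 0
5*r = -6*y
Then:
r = -3/8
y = 5/16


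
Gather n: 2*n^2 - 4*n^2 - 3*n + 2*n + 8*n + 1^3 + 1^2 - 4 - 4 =-2*n^2 + 7*n - 6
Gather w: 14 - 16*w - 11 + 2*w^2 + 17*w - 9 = 2*w^2 + w - 6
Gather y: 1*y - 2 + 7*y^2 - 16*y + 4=7*y^2 - 15*y + 2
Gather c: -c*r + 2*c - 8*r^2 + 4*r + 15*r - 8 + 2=c*(2 - r) - 8*r^2 + 19*r - 6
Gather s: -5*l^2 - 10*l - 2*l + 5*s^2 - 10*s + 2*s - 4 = -5*l^2 - 12*l + 5*s^2 - 8*s - 4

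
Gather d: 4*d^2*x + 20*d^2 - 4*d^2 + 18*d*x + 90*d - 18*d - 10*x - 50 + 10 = d^2*(4*x + 16) + d*(18*x + 72) - 10*x - 40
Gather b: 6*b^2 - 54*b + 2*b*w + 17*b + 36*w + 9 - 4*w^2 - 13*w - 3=6*b^2 + b*(2*w - 37) - 4*w^2 + 23*w + 6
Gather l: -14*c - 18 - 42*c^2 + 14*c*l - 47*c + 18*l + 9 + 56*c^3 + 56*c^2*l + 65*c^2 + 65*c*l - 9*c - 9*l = 56*c^3 + 23*c^2 - 70*c + l*(56*c^2 + 79*c + 9) - 9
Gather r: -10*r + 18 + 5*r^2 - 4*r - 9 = 5*r^2 - 14*r + 9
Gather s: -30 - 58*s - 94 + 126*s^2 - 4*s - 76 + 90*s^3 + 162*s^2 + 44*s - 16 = 90*s^3 + 288*s^2 - 18*s - 216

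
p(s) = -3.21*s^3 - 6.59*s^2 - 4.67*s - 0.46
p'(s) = -9.63*s^2 - 13.18*s - 4.67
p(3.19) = -186.62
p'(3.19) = -144.71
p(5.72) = -843.54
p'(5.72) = -395.14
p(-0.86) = 0.72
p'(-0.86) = -0.46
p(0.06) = -0.76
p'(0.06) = -5.50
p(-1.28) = 1.45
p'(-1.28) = -3.58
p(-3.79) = 97.33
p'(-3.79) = -93.04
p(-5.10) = 277.76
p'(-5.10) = -187.93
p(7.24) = -1597.91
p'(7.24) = -604.87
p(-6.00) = 483.68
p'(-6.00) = -272.27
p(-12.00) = 4653.50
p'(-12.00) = -1233.23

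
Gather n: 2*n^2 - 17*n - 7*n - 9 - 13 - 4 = 2*n^2 - 24*n - 26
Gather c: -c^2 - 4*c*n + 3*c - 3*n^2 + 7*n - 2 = -c^2 + c*(3 - 4*n) - 3*n^2 + 7*n - 2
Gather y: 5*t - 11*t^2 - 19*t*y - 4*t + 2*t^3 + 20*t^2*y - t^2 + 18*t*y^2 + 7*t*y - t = 2*t^3 - 12*t^2 + 18*t*y^2 + y*(20*t^2 - 12*t)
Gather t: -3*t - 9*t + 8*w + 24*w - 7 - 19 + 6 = -12*t + 32*w - 20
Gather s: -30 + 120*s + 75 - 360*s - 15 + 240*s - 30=0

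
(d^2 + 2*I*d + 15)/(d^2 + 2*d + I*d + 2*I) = (d^2 + 2*I*d + 15)/(d^2 + d*(2 + I) + 2*I)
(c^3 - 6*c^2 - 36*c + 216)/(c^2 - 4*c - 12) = (c^2 - 36)/(c + 2)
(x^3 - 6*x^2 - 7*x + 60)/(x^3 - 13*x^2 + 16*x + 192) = (x^2 - 9*x + 20)/(x^2 - 16*x + 64)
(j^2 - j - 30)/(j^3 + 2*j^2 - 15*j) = (j - 6)/(j*(j - 3))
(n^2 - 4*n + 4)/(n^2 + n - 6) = (n - 2)/(n + 3)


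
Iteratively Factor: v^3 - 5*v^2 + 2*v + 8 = (v - 2)*(v^2 - 3*v - 4) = (v - 2)*(v + 1)*(v - 4)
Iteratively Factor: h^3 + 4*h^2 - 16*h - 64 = (h - 4)*(h^2 + 8*h + 16) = (h - 4)*(h + 4)*(h + 4)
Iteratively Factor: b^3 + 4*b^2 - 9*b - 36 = (b - 3)*(b^2 + 7*b + 12) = (b - 3)*(b + 3)*(b + 4)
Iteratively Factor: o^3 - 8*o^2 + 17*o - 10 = (o - 2)*(o^2 - 6*o + 5) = (o - 5)*(o - 2)*(o - 1)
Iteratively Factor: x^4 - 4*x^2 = (x)*(x^3 - 4*x) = x^2*(x^2 - 4) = x^2*(x + 2)*(x - 2)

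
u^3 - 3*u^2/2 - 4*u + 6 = (u - 2)*(u - 3/2)*(u + 2)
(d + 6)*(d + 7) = d^2 + 13*d + 42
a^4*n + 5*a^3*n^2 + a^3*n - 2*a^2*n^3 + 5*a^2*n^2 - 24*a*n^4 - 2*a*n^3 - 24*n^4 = (a - 2*n)*(a + 3*n)*(a + 4*n)*(a*n + n)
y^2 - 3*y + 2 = (y - 2)*(y - 1)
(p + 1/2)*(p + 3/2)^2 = p^3 + 7*p^2/2 + 15*p/4 + 9/8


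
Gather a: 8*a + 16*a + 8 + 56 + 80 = 24*a + 144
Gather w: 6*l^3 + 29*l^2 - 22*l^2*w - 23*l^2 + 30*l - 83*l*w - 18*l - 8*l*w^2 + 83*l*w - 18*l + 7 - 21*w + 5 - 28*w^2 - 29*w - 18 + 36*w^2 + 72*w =6*l^3 + 6*l^2 - 6*l + w^2*(8 - 8*l) + w*(22 - 22*l^2) - 6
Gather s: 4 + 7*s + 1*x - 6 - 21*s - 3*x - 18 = -14*s - 2*x - 20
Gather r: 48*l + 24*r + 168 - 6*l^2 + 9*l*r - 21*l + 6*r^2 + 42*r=-6*l^2 + 27*l + 6*r^2 + r*(9*l + 66) + 168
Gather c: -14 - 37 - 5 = -56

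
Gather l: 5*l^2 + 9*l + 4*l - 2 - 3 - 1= 5*l^2 + 13*l - 6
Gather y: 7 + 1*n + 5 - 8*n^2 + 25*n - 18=-8*n^2 + 26*n - 6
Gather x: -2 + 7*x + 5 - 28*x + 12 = 15 - 21*x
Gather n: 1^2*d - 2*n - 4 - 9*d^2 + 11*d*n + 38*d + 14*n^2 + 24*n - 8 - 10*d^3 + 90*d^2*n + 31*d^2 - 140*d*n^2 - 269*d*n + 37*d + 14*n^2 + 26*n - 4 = -10*d^3 + 22*d^2 + 76*d + n^2*(28 - 140*d) + n*(90*d^2 - 258*d + 48) - 16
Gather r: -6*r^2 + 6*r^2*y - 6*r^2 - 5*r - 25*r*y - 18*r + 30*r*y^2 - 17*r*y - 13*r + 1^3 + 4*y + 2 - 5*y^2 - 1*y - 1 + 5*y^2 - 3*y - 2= r^2*(6*y - 12) + r*(30*y^2 - 42*y - 36)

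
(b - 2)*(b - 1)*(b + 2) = b^3 - b^2 - 4*b + 4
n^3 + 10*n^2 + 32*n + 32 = (n + 2)*(n + 4)^2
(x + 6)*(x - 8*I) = x^2 + 6*x - 8*I*x - 48*I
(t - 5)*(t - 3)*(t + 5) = t^3 - 3*t^2 - 25*t + 75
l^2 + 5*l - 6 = (l - 1)*(l + 6)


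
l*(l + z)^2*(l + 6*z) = l^4 + 8*l^3*z + 13*l^2*z^2 + 6*l*z^3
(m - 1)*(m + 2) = m^2 + m - 2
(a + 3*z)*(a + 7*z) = a^2 + 10*a*z + 21*z^2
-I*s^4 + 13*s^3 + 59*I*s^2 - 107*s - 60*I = (s + 3*I)*(s + 4*I)*(s + 5*I)*(-I*s + 1)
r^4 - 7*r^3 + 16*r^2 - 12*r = r*(r - 3)*(r - 2)^2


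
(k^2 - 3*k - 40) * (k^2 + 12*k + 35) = k^4 + 9*k^3 - 41*k^2 - 585*k - 1400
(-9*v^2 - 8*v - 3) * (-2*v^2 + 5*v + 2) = 18*v^4 - 29*v^3 - 52*v^2 - 31*v - 6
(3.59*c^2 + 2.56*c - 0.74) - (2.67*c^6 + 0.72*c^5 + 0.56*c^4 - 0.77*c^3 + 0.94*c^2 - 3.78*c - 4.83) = -2.67*c^6 - 0.72*c^5 - 0.56*c^4 + 0.77*c^3 + 2.65*c^2 + 6.34*c + 4.09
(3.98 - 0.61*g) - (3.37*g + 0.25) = 3.73 - 3.98*g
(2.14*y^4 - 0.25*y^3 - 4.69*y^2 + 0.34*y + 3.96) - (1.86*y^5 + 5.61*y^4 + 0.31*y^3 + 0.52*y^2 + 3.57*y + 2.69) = -1.86*y^5 - 3.47*y^4 - 0.56*y^3 - 5.21*y^2 - 3.23*y + 1.27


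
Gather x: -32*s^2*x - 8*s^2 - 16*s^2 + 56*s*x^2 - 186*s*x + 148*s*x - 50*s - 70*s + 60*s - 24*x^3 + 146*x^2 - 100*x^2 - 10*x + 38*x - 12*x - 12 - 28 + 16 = -24*s^2 - 60*s - 24*x^3 + x^2*(56*s + 46) + x*(-32*s^2 - 38*s + 16) - 24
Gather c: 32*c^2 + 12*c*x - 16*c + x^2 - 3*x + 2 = 32*c^2 + c*(12*x - 16) + x^2 - 3*x + 2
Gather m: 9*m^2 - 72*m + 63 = 9*m^2 - 72*m + 63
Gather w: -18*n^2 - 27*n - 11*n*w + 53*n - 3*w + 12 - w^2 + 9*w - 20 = -18*n^2 + 26*n - w^2 + w*(6 - 11*n) - 8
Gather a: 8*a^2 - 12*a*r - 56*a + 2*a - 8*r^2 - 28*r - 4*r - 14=8*a^2 + a*(-12*r - 54) - 8*r^2 - 32*r - 14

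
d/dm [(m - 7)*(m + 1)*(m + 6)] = 3*m^2 - 43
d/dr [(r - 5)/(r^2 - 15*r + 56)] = (r^2 - 15*r - (r - 5)*(2*r - 15) + 56)/(r^2 - 15*r + 56)^2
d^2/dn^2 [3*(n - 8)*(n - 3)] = 6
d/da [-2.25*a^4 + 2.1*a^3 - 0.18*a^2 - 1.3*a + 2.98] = -9.0*a^3 + 6.3*a^2 - 0.36*a - 1.3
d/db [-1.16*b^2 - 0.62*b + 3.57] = -2.32*b - 0.62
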